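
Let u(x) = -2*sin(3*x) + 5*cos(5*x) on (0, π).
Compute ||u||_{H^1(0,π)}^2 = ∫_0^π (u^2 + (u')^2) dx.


||u||_{H^1(0,π)}^2 = 345*π

u'(x) = -25*sin(5*x) - 6*cos(3*x).
Expand u² and (u')² and integrate term by term on (0, π), using: for integers n ≥ 1, ∫_0^π sin²(nx) dx = ∫_0^π cos²(nx) dx = π/2; for n ≠ n', ∫_0^π sin(nx)sin(n'x) dx = ∫_0^π cos(nx)cos(n'x) dx = 0; and by product-to-sum, ∫_0^π sin(nx)cos(n'x) dx = ½∫_0^π [sin((n+n')x) + sin((n−n')x)] dx, which is 0 when n+n' is even and 2n/(n²−n'²) when n+n' is odd (it need not vanish on (0, π)).
  u² squared terms: (-2)²·∫sin(3x)² dx = 4·π/2 = 2*π;  (5)²·∫cos(5x)² dx = 25·π/2 = 25*π/2.
  u² cross terms: 2·(-2)·(5)·∫sin(3x)·cos(5x) dx = -20·(0) = 0.
  So ∫_0^π u² dx = 2*π + 25*π/2 + 0 = 29*π/2.
  (u')² squared terms: (-25)²·∫sin(5x)² dx = 625·π/2 = 625*π/2;  (-6)²·∫cos(3x)² dx = 36·π/2 = 18*π.
  (u')² cross terms: 2·(-25)·(-6)·∫sin(5x)·cos(3x) dx = 300·(0) = 0.
  So ∫_0^π (u')² dx = 625*π/2 + 18*π + 0 = 661*π/2.
||u||_{H^1}^2 = (29*π/2) + (661*π/2) = 345*π.


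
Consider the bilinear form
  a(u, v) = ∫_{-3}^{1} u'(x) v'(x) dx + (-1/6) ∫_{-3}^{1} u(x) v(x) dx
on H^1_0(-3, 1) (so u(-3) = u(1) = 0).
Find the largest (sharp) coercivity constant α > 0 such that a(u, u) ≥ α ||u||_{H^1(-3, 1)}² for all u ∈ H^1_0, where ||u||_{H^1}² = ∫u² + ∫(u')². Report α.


α = (-8/3 + π^2)/(π^2 + 16)

Coercivity of a(·,·) on H^1_0(-3, 1) means a(u, u) ≥ α ||u||_{H^1}² for every u ∈ H^1_0.
The interval has length L = 4, and Poincaré/coercivity depend only on L. Here a(u, u) = ∫(u')² + (-1/6)·∫u².
Here c = -1/6 < 0 with |c| < (π/L)² = π^2/16, so coercivity still holds. The condition a(u,u) ≥ α||u||_{H^1}² reads (1−α)∫(u')² ≥ (α−c)∫u². Any admissible α is ≤ 1 (rapidly oscillating u have ∫u²/∫(u')² → 0), and α = 1 would force 0 ≥ (1−c)∫u², impossible since c < 1; so 1−α > 0. By the sharp Poincaré inequality on H^1_0 of an interval of length L, ∫(u')² ≥ (π/L)²∫u² with equality for the first sine mode sin(π(x−x₀)/L) (x₀ the left endpoint), so the inequality holds for all u iff (1−α)(π/L)² ≥ α − c, i.e. α ≤ ((π/L)² + c)/((π/L)² + 1) = (1 + c(L/π)²)/(1 + (L/π)²). (Direct route, valid since c ≤ 0: Poincaré gives c∫u² ≥ c(L/π)²∫(u')², so a(u,u) ≥ (1 + c(L/π)²)∫(u')², while ||u||_{H^1}² ≤ (1 + (L/π)²)∫(u')²; dividing yields the same α.) With (π/L)² = π^2/16 and c = -1/6, the largest admissible constant is α = ((π/L)² + c)/((π/L)² + 1).
Simplifying, α = (-8/3 + π^2)/(π^2 + 16).


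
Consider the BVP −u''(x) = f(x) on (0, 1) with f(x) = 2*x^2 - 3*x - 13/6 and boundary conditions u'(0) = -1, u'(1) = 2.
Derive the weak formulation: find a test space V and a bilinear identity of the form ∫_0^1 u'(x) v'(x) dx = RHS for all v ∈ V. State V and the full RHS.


V = H^1(0, 1) (v unrestricted at boundary; u is determined up to an additive constant); weak form: ∫_0^1 u'v' dx = ∫_0^1 (2*x^2 - 3*x - 13/6) v dx + 2·v(1) + v(0) for all v ∈ V.

Multiply both sides by a test function v and integrate from 0 to 1:
  ∫_0^1 −u''(x) v(x) dx = ∫_0^1 f(x) v(x) dx.
Integrate the LHS by parts once:
  ∫_0^1 −u'' v dx = −[u'(x) v(x)]_0^1 + ∫_0^1 u'(x) v'(x) dx.
Thus ∫_0^1 u'(x) v'(x) dx = ∫_0^1 f(x) v(x) dx + [u'(x) v(x)]_0^1.
Choose V so that boundary terms are either known or forced to vanish.
u has inhomogeneous Neumann u'(0) = -1, u'(1) = 2. [u' v]_0^1 = (2)·v(1) − (-1)·v(0) = 2·v(1) + v(0). Take V = H^1(0, 1); boundary term becomes part of RHS.
Weak formulation: find u (satisfying any essential BC) such that ∫_0^1 u'(x) v'(x) dx = ∫_0^1 f v dx + 2·v(1) + v(0) for all v ∈ V (Neumann data are natural BCs: they enter the RHS as boundary terms).
Substituting f(x) = 2*x^2 - 3*x - 13/6, the right-hand side is ∫_0^1 (2*x^2 - 3*x - 13/6) v dx + 2·v(1) + v(0).
Compatibility check (pure Neumann): taking v ≡ 1 ∈ V gives 0 = ∫_0^1 f dx + (2) − (-1), i.e. ∫_0^1 f dx must equal u'(0) − u'(1) = -3. Indeed ∫_0^1 (2*x^2 - 3*x - 13/6) dx = -3, so the data are compatible. The solution is then unique only up to an additive constant (fix it e.g. by requiring ∫_0^1 u dx = 0).


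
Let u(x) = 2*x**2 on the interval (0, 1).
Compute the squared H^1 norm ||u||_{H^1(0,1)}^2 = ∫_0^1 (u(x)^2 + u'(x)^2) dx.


||u||_{H^1}^2 = 92/15

The H^1 norm (squared) on an interval (0, L) is
  ||u||_{H^1}^2 = ∫_0^L u(x)^2 dx + ∫_0^L u'(x)^2 dx.
Compute u'(x) = 4*x.
Then u(x)^2 = 4*x**4 and u'(x)^2 = 16*x**2.
Integrate each monomial from 0 to 1 using ∫_0^1 c·x^n dx = c·1^(n+1)/(n+1):
  ∫_0^1 u(x)^2 dx = ∫_0^1 (4*x^4) dx. Term by term:
    ∫_0^1 4*x^4 dx = 4/5.
  ∫_0^1 u'(x)^2 dx = ∫_0^1 (16*x^2) dx. Term by term:
    ∫_0^1 16*x^2 dx = 16/3.
Adding: ||u||_{H^1}^2 = 4/5 + 16/3 = 92/15.


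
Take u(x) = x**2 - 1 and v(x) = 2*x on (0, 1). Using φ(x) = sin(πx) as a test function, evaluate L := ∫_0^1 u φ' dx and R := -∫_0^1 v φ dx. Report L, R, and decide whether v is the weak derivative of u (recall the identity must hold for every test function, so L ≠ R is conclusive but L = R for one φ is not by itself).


LHS = -2/π, RHS = -2/π. Yes, v = u' weakly.

u(x) = x**2 - 1, classical derivative u'(x) = 2*x.
φ(x) = sin(πx), so φ'(x) = π*cos(π*x).
Note φ(0) = φ(1) = 0, so the boundary term u·φ vanishes.
LHS = ∫_0^1 u(x) φ'(x) dx = ∫_0^1 (π*x^2*cos(π*x) - π*cos(π*x)) dx. Term by term:
  ∫_0^1 -π*cos(π*x) dx = 0;  ∫_0^1 π*x^2*cos(π*x) dx = -2/π.
Sum: 0 − 2/π = -2/π.
So LHS = -2/π.
∫_0^1 v(x) φ(x) dx = ∫_0^1 (2*x*sin(π*x)) dx. Term by term:
  ∫_0^1 2*x*sin(π*x) dx = 2/π.
So RHS = -∫_0^1 v(x) φ(x) dx = -2/π.
LHS = RHS, so the identity holds for this test φ.
Moreover u is smooth here and v(x) = u'(x) = 2*x pointwise, so the identity holds for every test function. Hence v is the weak derivative of u.


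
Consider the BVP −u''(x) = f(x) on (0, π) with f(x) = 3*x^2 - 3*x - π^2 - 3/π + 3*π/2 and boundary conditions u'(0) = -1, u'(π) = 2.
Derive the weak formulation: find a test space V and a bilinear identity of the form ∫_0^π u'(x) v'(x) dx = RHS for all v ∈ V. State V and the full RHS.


V = H^1(0, π) (v unrestricted at boundary; u is determined up to an additive constant); weak form: ∫_0^π u'v' dx = ∫_0^π (3*x^2 - 3*x - π^2 - 3/π + 3*π/2) v dx + 2·v(π) + v(0) for all v ∈ V.

Multiply both sides by a test function v and integrate from 0 to π:
  ∫_0^π −u''(x) v(x) dx = ∫_0^π f(x) v(x) dx.
Integrate the LHS by parts once:
  ∫_0^π −u'' v dx = −[u'(x) v(x)]_0^π + ∫_0^π u'(x) v'(x) dx.
Thus ∫_0^π u'(x) v'(x) dx = ∫_0^π f(x) v(x) dx + [u'(x) v(x)]_0^π.
Choose V so that boundary terms are either known or forced to vanish.
u has inhomogeneous Neumann u'(0) = -1, u'(π) = 2. [u' v]_0^π = (2)·v(π) − (-1)·v(0) = 2·v(π) + v(0). Take V = H^1(0, π); boundary term becomes part of RHS.
Weak formulation: find u (satisfying any essential BC) such that ∫_0^π u'(x) v'(x) dx = ∫_0^π f v dx + 2·v(π) + v(0) for all v ∈ V (Neumann data are natural BCs: they enter the RHS as boundary terms).
Substituting f(x) = 3*x^2 - 3*x - π^2 - 3/π + 3*π/2, the right-hand side is ∫_0^π (3*x^2 - 3*x - π^2 - 3/π + 3*π/2) v dx + 2·v(π) + v(0).
Compatibility check (pure Neumann): taking v ≡ 1 ∈ V gives 0 = ∫_0^π f dx + (2) − (-1), i.e. ∫_0^π f dx must equal u'(0) − u'(π) = -3. Indeed ∫_0^π (3*x^2 - 3*x - π^2 - 3/π + 3*π/2) dx = -3, so the data are compatible. The solution is then unique only up to an additive constant (fix it e.g. by requiring ∫_0^π u dx = 0).


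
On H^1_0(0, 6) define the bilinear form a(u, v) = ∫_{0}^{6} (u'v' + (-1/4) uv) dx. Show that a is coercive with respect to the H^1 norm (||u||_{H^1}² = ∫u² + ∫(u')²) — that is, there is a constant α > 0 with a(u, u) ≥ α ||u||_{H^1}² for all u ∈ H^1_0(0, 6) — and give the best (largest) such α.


α = (-9 + π^2)/(π^2 + 36)

Coercivity of a(·,·) on H^1_0(0, 6) means a(u, u) ≥ α ||u||_{H^1}² for every u ∈ H^1_0.
The interval has length L = 6, and Poincaré/coercivity depend only on L. Here a(u, u) = ∫(u')² + (-1/4)·∫u².
Here c = -1/4 < 0 with |c| < (π/L)² = π^2/36, so coercivity still holds. The condition a(u,u) ≥ α||u||_{H^1}² reads (1−α)∫(u')² ≥ (α−c)∫u². Any admissible α is ≤ 1 (rapidly oscillating u have ∫u²/∫(u')² → 0), and α = 1 would force 0 ≥ (1−c)∫u², impossible since c < 1; so 1−α > 0. By the sharp Poincaré inequality on H^1_0 of an interval of length L, ∫(u')² ≥ (π/L)²∫u² with equality for the first sine mode sin(π(x−x₀)/L) (x₀ the left endpoint), so the inequality holds for all u iff (1−α)(π/L)² ≥ α − c, i.e. α ≤ ((π/L)² + c)/((π/L)² + 1) = (1 + c(L/π)²)/(1 + (L/π)²). (Direct route, valid since c ≤ 0: Poincaré gives c∫u² ≥ c(L/π)²∫(u')², so a(u,u) ≥ (1 + c(L/π)²)∫(u')², while ||u||_{H^1}² ≤ (1 + (L/π)²)∫(u')²; dividing yields the same α.) With (π/L)² = π^2/36 and c = -1/4, the largest admissible constant is α = ((π/L)² + c)/((π/L)² + 1).
Simplifying, α = (-9 + π^2)/(π^2 + 36).


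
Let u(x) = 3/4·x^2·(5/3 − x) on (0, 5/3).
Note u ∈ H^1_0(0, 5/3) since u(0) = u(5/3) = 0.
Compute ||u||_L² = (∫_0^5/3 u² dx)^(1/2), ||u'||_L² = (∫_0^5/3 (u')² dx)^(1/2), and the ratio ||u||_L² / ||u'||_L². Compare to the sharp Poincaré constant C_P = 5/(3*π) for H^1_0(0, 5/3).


||u||_L² / ||u'||_L² = 5*sqrt(14)/42 < C_P = 5/(3*π).

u(x) = 3/4·x^2·(5/3 − x), so u'(x) = x*(10 - 9*x)/4.
u(x) = 3/4·x^2·(5/3 − x) vanishes at x = 0 and x = 5/3, so u ∈ H^1_0(0, 5/3). Differentiate via the product rule and integrate the resulting polynomials term by term.
  ∫_0^5/3 u² dx = ∫_0^5/3 (9*x^6/16 - 15*x^5/8 + 25*x^4/16) dx. Term by term:
    ∫_0^5/3 9*x^6/16 dx = 78125/27216;  ∫_0^5/3 -15*x^5/8 dx = -78125/11664;  ∫_0^5/3 25*x^4/16 dx = 15625/3888.
  Sum: 78125/27216 − 78125/11664 + 15625/3888 = 15625/81648.
  ∫_0^5/3 (u')² dx = ∫_0^5/3 (81*x^4/16 - 45*x^3/4 + 25*x^2/4) dx. Term by term:
    ∫_0^5/3 81*x^4/16 dx = 625/48;  ∫_0^5/3 -45*x^3/4 dx = -3125/144;  ∫_0^5/3 25*x^2/4 dx = 3125/324.
  Sum: 625/48 − 3125/144 + 3125/324 = 625/648.
∫_0^5/3 u² dx = 15625/81648, so ||u||_L² = 125*sqrt(7)/756.
∫_0^5/3 (u')² dx = 625/648, so ||u'||_L² = 25*sqrt(2)/36.
Ratio ||u||_L² / ||u'||_L² = 5*sqrt(14)/42.
Sharp Poincaré constant on H^1_0(0, 5/3) is C_P = L/π = 5/(3*π), achieved by sin(3*π/5·x).
A polynomial bump cannot attain the sharp Poincaré constant (only the first sine eigenfunction does), so the ratio is strictly less than C_P, consistent with ||u||_L² ≤ C_P ||u'||_L².


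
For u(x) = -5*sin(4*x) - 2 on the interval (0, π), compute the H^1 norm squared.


||u||_{H^1(0,π)}^2 = 433*π/2

u'(x) = -20*cos(4*x).
Expand u² and (u')² and integrate term by term on (0, π), using: for integers n ≥ 1, ∫_0^π sin²(nx) dx = ∫_0^π cos²(nx) dx = π/2; for n ≠ n', ∫_0^π sin(nx)sin(n'x) dx = ∫_0^π cos(nx)cos(n'x) dx = 0; and by product-to-sum, ∫_0^π sin(nx)cos(n'x) dx = ½∫_0^π [sin((n+n')x) + sin((n−n')x)] dx, which is 0 when n+n' is even and 2n/(n²−n'²) when n+n' is odd (it need not vanish on (0, π)). For the constant mode: ∫_0^π 1 dx = π, ∫_0^π cos(nx) dx = 0, ∫_0^π sin(nx) dx = (1−(−1)^n)/n.
  u² squared terms: (-2)²·∫1 dx = 4·π = 4*π;  (-5)²·∫sin(4x)² dx = 25·π/2 = 25*π/2.
  u² cross terms: 2·(-2)·(-5)·∫1·sin(4x) dx = 20·(0) = 0.
  So ∫_0^π u² dx = 4*π + 25*π/2 + 0 = 33*π/2.
  (u')² squared terms: (-20)²·∫cos(4x)² dx = 400·π/2 = 200*π.
  So ∫_0^π (u')² dx = 200*π.
||u||_{H^1}^2 = (33*π/2) + (200*π) = 433*π/2.


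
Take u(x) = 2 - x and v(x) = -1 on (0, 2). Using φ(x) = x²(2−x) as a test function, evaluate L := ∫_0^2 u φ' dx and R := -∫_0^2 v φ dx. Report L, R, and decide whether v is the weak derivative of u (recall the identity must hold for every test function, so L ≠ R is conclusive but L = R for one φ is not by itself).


LHS = 4/3, RHS = 4/3. Yes, v = u' weakly.

u(x) = 2 - x, classical derivative u'(x) = -1.
φ(x) = x²(2−x), so φ'(x) = x*(4 - 3*x).
Note φ(0) = φ(2) = 0, so the boundary term u·φ vanishes.
LHS = ∫_0^2 u(x) φ'(x) dx = ∫_0^2 (3*x^3 - 10*x^2 + 8*x) dx. Term by term:
  ∫_0^2 3*x^3 dx = 12;  ∫_0^2 -10*x^2 dx = -80/3;  ∫_0^2 8*x dx = 16.
Sum: 12 − 80/3 + 16 = 4/3.
So LHS = 4/3.
∫_0^2 v(x) φ(x) dx = ∫_0^2 (x^3 - 2*x^2) dx. Term by term:
  ∫_0^2 x^3 dx = 4;  ∫_0^2 -2*x^2 dx = -16/3.
Sum: 4 − 16/3 = -4/3.
So RHS = -∫_0^2 v(x) φ(x) dx = 4/3.
LHS = RHS, so the identity holds for this test φ.
Moreover u is smooth here and v(x) = u'(x) = -1 pointwise, so the identity holds for every test function. Hence v is the weak derivative of u.


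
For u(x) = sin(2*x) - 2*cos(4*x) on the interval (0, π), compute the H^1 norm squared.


||u||_{H^1(0,π)}^2 = 73*π/2

u'(x) = 8*sin(4*x) + 2*cos(2*x).
Expand u² and (u')² and integrate term by term on (0, π), using: for integers n ≥ 1, ∫_0^π sin²(nx) dx = ∫_0^π cos²(nx) dx = π/2; for n ≠ n', ∫_0^π sin(nx)sin(n'x) dx = ∫_0^π cos(nx)cos(n'x) dx = 0; and by product-to-sum, ∫_0^π sin(nx)cos(n'x) dx = ½∫_0^π [sin((n+n')x) + sin((n−n')x)] dx, which is 0 when n+n' is even and 2n/(n²−n'²) when n+n' is odd (it need not vanish on (0, π)).
  u² squared terms: (-2)²·∫cos(4x)² dx = 4·π/2 = 2*π;  (1)²·∫sin(2x)² dx = 1·π/2 = π/2.
  u² cross terms: 2·(-2)·(1)·∫cos(4x)·sin(2x) dx = -4·(0) = 0.
  So ∫_0^π u² dx = 2*π + π/2 + 0 = 5*π/2.
  (u')² squared terms: (2)²·∫cos(2x)² dx = 4·π/2 = 2*π;  (8)²·∫sin(4x)² dx = 64·π/2 = 32*π.
  (u')² cross terms: 2·(2)·(8)·∫cos(2x)·sin(4x) dx = 32·(0) = 0.
  So ∫_0^π (u')² dx = 2*π + 32*π + 0 = 34*π.
||u||_{H^1}^2 = (5*π/2) + (34*π) = 73*π/2.


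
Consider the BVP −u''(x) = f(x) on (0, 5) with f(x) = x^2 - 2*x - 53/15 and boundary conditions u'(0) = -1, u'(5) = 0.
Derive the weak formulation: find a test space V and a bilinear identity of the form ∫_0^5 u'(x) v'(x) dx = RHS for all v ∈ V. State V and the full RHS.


V = H^1(0, 5) (v unrestricted at boundary; u is determined up to an additive constant); weak form: ∫_0^5 u'v' dx = ∫_0^5 (x^2 - 2*x - 53/15) v dx + v(0) for all v ∈ V.

Multiply both sides by a test function v and integrate from 0 to 5:
  ∫_0^5 −u''(x) v(x) dx = ∫_0^5 f(x) v(x) dx.
Integrate the LHS by parts once:
  ∫_0^5 −u'' v dx = −[u'(x) v(x)]_0^5 + ∫_0^5 u'(x) v'(x) dx.
Thus ∫_0^5 u'(x) v'(x) dx = ∫_0^5 f(x) v(x) dx + [u'(x) v(x)]_0^5.
Choose V so that boundary terms are either known or forced to vanish.
u has inhomogeneous Neumann u'(0) = -1, u'(5) = 0. [u' v]_0^5 = (0)·v(5) − (-1)·v(0) = v(0). Take V = H^1(0, 5); boundary term becomes part of RHS.
Weak formulation: find u (satisfying any essential BC) such that ∫_0^5 u'(x) v'(x) dx = ∫_0^5 f v dx + v(0) for all v ∈ V (Neumann data are natural BCs: they enter the RHS as boundary terms).
Substituting f(x) = x^2 - 2*x - 53/15, the right-hand side is ∫_0^5 (x^2 - 2*x - 53/15) v dx + v(0).
Compatibility check (pure Neumann): taking v ≡ 1 ∈ V gives 0 = ∫_0^5 f dx + (0) − (-1), i.e. ∫_0^5 f dx must equal u'(0) − u'(5) = -1. Indeed ∫_0^5 (x^2 - 2*x - 53/15) dx = -1, so the data are compatible. The solution is then unique only up to an additive constant (fix it e.g. by requiring ∫_0^5 u dx = 0).


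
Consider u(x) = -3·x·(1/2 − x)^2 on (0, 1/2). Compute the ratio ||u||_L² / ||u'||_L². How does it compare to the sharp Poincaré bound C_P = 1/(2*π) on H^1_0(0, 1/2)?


||u||_L² / ||u'||_L² = sqrt(14)/28 < C_P = 1/(2*π).

u(x) = -3·x·(1/2 − x)^2, so u'(x) = -9*x^2 + 6*x - 3/4.
u(x) = -3·x·(1/2 − x)^2 vanishes at x = 0 and x = 1/2, so u ∈ H^1_0(0, 1/2). Differentiate via the product rule and integrate the resulting polynomials term by term.
  ∫_0^1/2 u² dx = ∫_0^1/2 (9*x^6 - 18*x^5 + 27*x^4/2 - 9*x^3/2 + 9*x^2/16) dx. Term by term:
    ∫_0^1/2 9*x^6 dx = 9/896;  ∫_0^1/2 -18*x^5 dx = -3/64;  ∫_0^1/2 27*x^4/2 dx = 27/320;
    ∫_0^1/2 -9*x^3/2 dx = -9/128;  ∫_0^1/2 9*x^2/16 dx = 3/128.
  Sum: 9/896 − 3/64 + 27/320 − 9/128 + 3/128 = 3/4480.
  ∫_0^1/2 (u')² dx = ∫_0^1/2 (81*x^4 - 108*x^3 + 99*x^2/2 - 9*x + 9/16) dx. Term by term:
    ∫_0^1/2 81*x^4 dx = 81/160;  ∫_0^1/2 -108*x^3 dx = -27/16;  ∫_0^1/2 99*x^2/2 dx = 33/16;
    ∫_0^1/2 -9*x dx = -9/8;  ∫_0^1/2 9/16 dx = 9/32.
  Sum: 81/160 − 27/16 + 33/16 − 9/8 + 9/32 = 3/80.
∫_0^1/2 u² dx = 3/4480, so ||u||_L² = sqrt(210)/560.
∫_0^1/2 (u')² dx = 3/80, so ||u'||_L² = sqrt(15)/20.
Ratio ||u||_L² / ||u'||_L² = sqrt(14)/28.
Sharp Poincaré constant on H^1_0(0, 1/2) is C_P = L/π = 1/(2*π), achieved by sin(2*π·x).
A polynomial bump cannot attain the sharp Poincaré constant (only the first sine eigenfunction does), so the ratio is strictly less than C_P, consistent with ||u||_L² ≤ C_P ||u'||_L².


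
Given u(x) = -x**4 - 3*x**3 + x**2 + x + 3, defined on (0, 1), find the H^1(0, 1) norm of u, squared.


||u||_{H^1}^2 = 29333/1260

The H^1 norm (squared) on an interval (0, L) is
  ||u||_{H^1}^2 = ∫_0^L u(x)^2 dx + ∫_0^L u'(x)^2 dx.
Compute u'(x) = -4*x**3 - 9*x**2 + 2*x + 1.
Then u(x)^2 = x**8 + 6*x**7 + 7*x**6 - 8*x**5 - 11*x**4 - 16*x**3 + 7*x**2 + 6*x + 9 and u'(x)^2 = 16*x**6 + 72*x**5 + 65*x**4 - 44*x**3 - 14*x**2 + 4*x + 1.
Integrate each monomial from 0 to 1 using ∫_0^1 c·x^n dx = c·1^(n+1)/(n+1):
  ∫_0^1 u(x)^2 dx = ∫_0^1 (x^8 + 6*x^7 + 7*x^6 - 8*x^5 - 11*x^4 - 16*x^3 + 7*x^2 + 6*x + 9) dx. Term by term:
    ∫_0^1 x^8 dx = 1/9;  ∫_0^1 6*x^7 dx = 3/4;  ∫_0^1 7*x^6 dx = 1;
    ∫_0^1 -8*x^5 dx = -4/3;  ∫_0^1 -11*x^4 dx = -11/5;  ∫_0^1 -16*x^3 dx = -4;
    ∫_0^1 7*x^2 dx = 7/3;  ∫_0^1 6*x dx = 3;  ∫_0^1 9 dx = 9.
  Sum: 1/9 + 3/4 + 1 − 4/3 − 11/5 − 4 + 7/3 + 3 + 9 = 1559/180.
  ∫_0^1 u'(x)^2 dx = ∫_0^1 (16*x^6 + 72*x^5 + 65*x^4 - 44*x^3 - 14*x^2 + 4*x + 1) dx. Term by term:
    ∫_0^1 16*x^6 dx = 16/7;  ∫_0^1 72*x^5 dx = 12;  ∫_0^1 65*x^4 dx = 13;
    ∫_0^1 -44*x^3 dx = -11;  ∫_0^1 -14*x^2 dx = -14/3;  ∫_0^1 4*x dx = 2;
    ∫_0^1 1 dx = 1.
  Sum: 16/7 + 12 + 13 − 11 − 14/3 + 2 + 1 = 307/21.
Adding: ||u||_{H^1}^2 = 1559/180 + 307/21 = 29333/1260.


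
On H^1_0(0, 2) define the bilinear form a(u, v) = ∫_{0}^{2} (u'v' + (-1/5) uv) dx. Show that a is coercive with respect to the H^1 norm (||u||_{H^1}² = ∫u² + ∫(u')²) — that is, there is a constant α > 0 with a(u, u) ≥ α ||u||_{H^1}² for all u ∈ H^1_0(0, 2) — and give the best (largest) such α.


α = (-4/5 + π^2)/(4 + π^2)

Coercivity of a(·,·) on H^1_0(0, 2) means a(u, u) ≥ α ||u||_{H^1}² for every u ∈ H^1_0.
The interval has length L = 2, and Poincaré/coercivity depend only on L. Here a(u, u) = ∫(u')² + (-1/5)·∫u².
Here c = -1/5 < 0 with |c| < (π/L)² = π^2/4, so coercivity still holds. The condition a(u,u) ≥ α||u||_{H^1}² reads (1−α)∫(u')² ≥ (α−c)∫u². Any admissible α is ≤ 1 (rapidly oscillating u have ∫u²/∫(u')² → 0), and α = 1 would force 0 ≥ (1−c)∫u², impossible since c < 1; so 1−α > 0. By the sharp Poincaré inequality on H^1_0 of an interval of length L, ∫(u')² ≥ (π/L)²∫u² with equality for the first sine mode sin(π(x−x₀)/L) (x₀ the left endpoint), so the inequality holds for all u iff (1−α)(π/L)² ≥ α − c, i.e. α ≤ ((π/L)² + c)/((π/L)² + 1) = (1 + c(L/π)²)/(1 + (L/π)²). (Direct route, valid since c ≤ 0: Poincaré gives c∫u² ≥ c(L/π)²∫(u')², so a(u,u) ≥ (1 + c(L/π)²)∫(u')², while ||u||_{H^1}² ≤ (1 + (L/π)²)∫(u')²; dividing yields the same α.) With (π/L)² = π^2/4 and c = -1/5, the largest admissible constant is α = ((π/L)² + c)/((π/L)² + 1).
Simplifying, α = (-4/5 + π^2)/(4 + π^2).


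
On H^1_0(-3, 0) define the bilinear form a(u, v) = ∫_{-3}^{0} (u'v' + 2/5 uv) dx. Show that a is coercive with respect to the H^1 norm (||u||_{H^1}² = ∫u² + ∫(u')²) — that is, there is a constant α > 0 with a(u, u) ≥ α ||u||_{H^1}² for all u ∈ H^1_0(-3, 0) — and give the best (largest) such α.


α = (18/5 + π^2)/(9 + π^2)

Coercivity of a(·,·) on H^1_0(-3, 0) means a(u, u) ≥ α ||u||_{H^1}² for every u ∈ H^1_0.
The interval has length L = 3, and Poincaré/coercivity depend only on L. Here a(u, u) = ∫(u')² + (2/5)·∫u².
Here 0 < c = 2/5 < 1. The condition a(u,u) ≥ α||u||_{H^1}² reads (1−α)∫(u')² ≥ (α−c)∫u². Any admissible α is ≤ 1 (rapidly oscillating u have ∫u²/∫(u')² → 0), and α = 1 would force 0 ≥ (1−c)∫u², impossible since c < 1; so 1−α > 0. By the sharp Poincaré inequality on H^1_0 of an interval of length L, ∫(u')² ≥ (π/L)²∫u² with equality for the first sine mode sin(π(x−x₀)/L) (x₀ the left endpoint), so the inequality holds for all u iff (1−α)(π/L)² ≥ α − c, i.e. α ≤ ((π/L)² + c)/((π/L)² + 1) = (1 + c(L/π)²)/(1 + (L/π)²). With (π/L)² = π^2/9 and c = 2/5, the largest admissible constant is α = ((π/L)² + c)/((π/L)² + 1).
Simplifying, α = (18/5 + π^2)/(9 + π^2).


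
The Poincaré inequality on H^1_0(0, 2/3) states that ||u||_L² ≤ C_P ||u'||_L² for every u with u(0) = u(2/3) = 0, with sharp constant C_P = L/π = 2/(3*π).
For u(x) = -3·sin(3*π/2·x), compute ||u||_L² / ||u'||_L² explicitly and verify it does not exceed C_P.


||u||_L² / ||u'||_L² = 2/(3*π) = C_P.

u(x) = -3·sin(3*π/2·x), so u'(x) = -9*π*cos(3*π*x/2)/2.
Writing u(x) = A·sin(kπx/L) with A = -3 and k = 1, use ∫_0^L sin²(kπx/L) dx = L/2 and ∫_0^L cos²(kπx/L) dx = L/2.
u² = 9·sin²(3*π/2·x) and (u')² = 81*π^2/4·cos²(3*π/2·x), and each of sin², cos² integrates to L/2 = 1/3 over (0, 2/3).
∫_0^2/3 u² dx = 3, so ||u||_L² = sqrt(3).
∫_0^2/3 (u')² dx = 27*π^2/4, so ||u'||_L² = 3*sqrt(3)*π/2.
Ratio ||u||_L² / ||u'||_L² = 2/(3*π).
Sharp Poincaré constant on H^1_0(0, 2/3) is C_P = L/π = 2/(3*π), achieved by sin(3*π/2·x).
This is the k = 1 eigenfunction (up to amplitude), so the ratio equals the sharp Poincaré constant exactly.


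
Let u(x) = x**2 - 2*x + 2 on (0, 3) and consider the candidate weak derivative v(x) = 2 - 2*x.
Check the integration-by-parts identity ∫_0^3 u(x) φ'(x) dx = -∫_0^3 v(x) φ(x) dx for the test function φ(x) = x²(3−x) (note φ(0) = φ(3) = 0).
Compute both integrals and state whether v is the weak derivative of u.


LHS = -54/5, RHS = 54/5. No, v is not the weak derivative of u.

u(x) = x**2 - 2*x + 2, classical derivative u'(x) = 2*x - 2.
φ(x) = x²(3−x), so φ'(x) = 3*x*(2 - x).
Note φ(0) = φ(3) = 0, so the boundary term u·φ vanishes.
LHS = ∫_0^3 u(x) φ'(x) dx = ∫_0^3 (-3*x^4 + 12*x^3 - 18*x^2 + 12*x) dx. Term by term:
  ∫_0^3 -3*x^4 dx = -729/5;  ∫_0^3 12*x^3 dx = 243;  ∫_0^3 -18*x^2 dx = -162;
  ∫_0^3 12*x dx = 54.
Sum: -729/5 + 243 − 162 + 54 = -54/5.
So LHS = -54/5.
∫_0^3 v(x) φ(x) dx = ∫_0^3 (2*x^4 - 8*x^3 + 6*x^2) dx. Term by term:
  ∫_0^3 2*x^4 dx = 486/5;  ∫_0^3 -8*x^3 dx = -162;  ∫_0^3 6*x^2 dx = 54.
Sum: 486/5 − 162 + 54 = -54/5.
So RHS = -∫_0^3 v(x) φ(x) dx = 54/5.
LHS − RHS = -108/5 ≠ 0, so the identity fails.
(For a valid weak derivative the identity must hold for EVERY test function, in particular this one. The failure shows v is NOT the weak derivative of u.)
Correct weak derivative would be u'(x) = 2*x - 2.


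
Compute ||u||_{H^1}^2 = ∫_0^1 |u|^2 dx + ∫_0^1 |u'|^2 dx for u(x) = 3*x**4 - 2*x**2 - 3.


||u||_{H^1}^2 = 340/21

The H^1 norm (squared) on an interval (0, L) is
  ||u||_{H^1}^2 = ∫_0^L u(x)^2 dx + ∫_0^L u'(x)^2 dx.
Compute u'(x) = 12*x**3 - 4*x.
Then u(x)^2 = 9*x**8 - 12*x**6 - 14*x**4 + 12*x**2 + 9 and u'(x)^2 = 144*x**6 - 96*x**4 + 16*x**2.
Integrate each monomial from 0 to 1 using ∫_0^1 c·x^n dx = c·1^(n+1)/(n+1):
  ∫_0^1 u(x)^2 dx = ∫_0^1 (9*x^8 - 12*x^6 - 14*x^4 + 12*x^2 + 9) dx. Term by term:
    ∫_0^1 9*x^8 dx = 1;  ∫_0^1 -12*x^6 dx = -12/7;  ∫_0^1 -14*x^4 dx = -14/5;
    ∫_0^1 12*x^2 dx = 4;  ∫_0^1 9 dx = 9.
  Sum: 1 − 12/7 − 14/5 + 4 + 9 = 332/35.
  ∫_0^1 u'(x)^2 dx = ∫_0^1 (144*x^6 - 96*x^4 + 16*x^2) dx. Term by term:
    ∫_0^1 144*x^6 dx = 144/7;  ∫_0^1 -96*x^4 dx = -96/5;  ∫_0^1 16*x^2 dx = 16/3.
  Sum: 144/7 − 96/5 + 16/3 = 704/105.
Adding: ||u||_{H^1}^2 = 332/35 + 704/105 = 340/21.


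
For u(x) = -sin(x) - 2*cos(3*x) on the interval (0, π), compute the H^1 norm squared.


||u||_{H^1(0,π)}^2 = 21*π

u'(x) = 6*sin(3*x) - cos(x).
Expand u² and (u')² and integrate term by term on (0, π), using: for integers n ≥ 1, ∫_0^π sin²(nx) dx = ∫_0^π cos²(nx) dx = π/2; for n ≠ n', ∫_0^π sin(nx)sin(n'x) dx = ∫_0^π cos(nx)cos(n'x) dx = 0; and by product-to-sum, ∫_0^π sin(nx)cos(n'x) dx = ½∫_0^π [sin((n+n')x) + sin((n−n')x)] dx, which is 0 when n+n' is even and 2n/(n²−n'²) when n+n' is odd (it need not vanish on (0, π)).
  u² squared terms: (-1)²·∫sin(x)² dx = 1·π/2 = π/2;  (-2)²·∫cos(3x)² dx = 4·π/2 = 2*π.
  u² cross terms: 2·(-1)·(-2)·∫sin(x)·cos(3x) dx = 4·(0) = 0.
  So ∫_0^π u² dx = π/2 + 2*π + 0 = 5*π/2.
  (u')² squared terms: (-1)²·∫cos(x)² dx = 1·π/2 = π/2;  (6)²·∫sin(3x)² dx = 36·π/2 = 18*π.
  (u')² cross terms: 2·(-1)·(6)·∫cos(x)·sin(3x) dx = -12·(0) = 0.
  So ∫_0^π (u')² dx = π/2 + 18*π + 0 = 37*π/2.
||u||_{H^1}^2 = (5*π/2) + (37*π/2) = 21*π.


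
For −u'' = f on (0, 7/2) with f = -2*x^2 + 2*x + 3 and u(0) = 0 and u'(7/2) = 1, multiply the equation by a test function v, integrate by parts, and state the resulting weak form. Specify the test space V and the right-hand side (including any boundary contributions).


V = {v ∈ H^1(0, 7/2) : v(0) = 0} (test functions vanish at x = 0 where u is specified); weak form: ∫_0^7/2 u'v' dx = ∫_0^7/2 (-2*x^2 + 2*x + 3) v dx + v(7/2) for all v ∈ V.

Multiply both sides by a test function v and integrate from 0 to 7/2:
  ∫_0^7/2 −u''(x) v(x) dx = ∫_0^7/2 f(x) v(x) dx.
Integrate the LHS by parts once:
  ∫_0^7/2 −u'' v dx = −[u'(x) v(x)]_0^7/2 + ∫_0^7/2 u'(x) v'(x) dx.
Thus ∫_0^7/2 u'(x) v'(x) dx = ∫_0^7/2 f(x) v(x) dx + [u'(x) v(x)]_0^7/2.
Choose V so that boundary terms are either known or forced to vanish.
Mixed BC: u(0) = 0 (Dirichlet) and u'(7/2) = 1 (Neumann). Define V = {v ∈ H^1(0, 7/2) : v(0) = 0}. Then [u' v]_0^7/2 = u'(7/2)·v(7/2) − u'(0)·0 = v(7/2).
Weak formulation: find u (satisfying any essential BC) such that ∫_0^7/2 u'(x) v'(x) dx = ∫_0^7/2 f v dx + v(7/2) for all v ∈ V (Dirichlet at 0 absorbed into V; Neumann datum at x = 7/2 contributes the boundary term).
Substituting f(x) = -2*x^2 + 2*x + 3, the right-hand side is ∫_0^7/2 (-2*x^2 + 2*x + 3) v dx + v(7/2).


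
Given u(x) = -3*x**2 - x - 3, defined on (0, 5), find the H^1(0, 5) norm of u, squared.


||u||_{H^1}^2 = 54775/6

The H^1 norm (squared) on an interval (0, L) is
  ||u||_{H^1}^2 = ∫_0^L u(x)^2 dx + ∫_0^L u'(x)^2 dx.
Compute u'(x) = -6*x - 1.
Then u(x)^2 = 9*x**4 + 6*x**3 + 19*x**2 + 6*x + 9 and u'(x)^2 = 36*x**2 + 12*x + 1.
Integrate each monomial from 0 to 5 using ∫_0^5 c·x^n dx = c·5^(n+1)/(n+1):
  ∫_0^5 u(x)^2 dx = ∫_0^5 (9*x^4 + 6*x^3 + 19*x^2 + 6*x + 9) dx. Term by term:
    ∫_0^5 9*x^4 dx = 5625;  ∫_0^5 6*x^3 dx = 1875/2;  ∫_0^5 19*x^2 dx = 2375/3;
    ∫_0^5 6*x dx = 75;  ∫_0^5 9 dx = 45.
  Sum: 5625 + 1875/2 + 2375/3 + 75 + 45 = 44845/6.
  ∫_0^5 u'(x)^2 dx = ∫_0^5 (36*x^2 + 12*x + 1) dx. Term by term:
    ∫_0^5 36*x^2 dx = 1500;  ∫_0^5 12*x dx = 150;  ∫_0^5 1 dx = 5.
  Sum: 1500 + 150 + 5 = 1655.
Adding: ||u||_{H^1}^2 = 44845/6 + 1655 = 54775/6.


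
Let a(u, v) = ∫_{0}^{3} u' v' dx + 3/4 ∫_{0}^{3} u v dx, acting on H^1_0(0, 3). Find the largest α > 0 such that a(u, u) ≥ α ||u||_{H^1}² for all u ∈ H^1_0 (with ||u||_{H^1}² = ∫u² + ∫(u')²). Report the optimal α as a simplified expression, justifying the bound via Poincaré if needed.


α = (27/4 + π^2)/(9 + π^2)

Coercivity of a(·,·) on H^1_0(0, 3) means a(u, u) ≥ α ||u||_{H^1}² for every u ∈ H^1_0.
The interval has length L = 3, and Poincaré/coercivity depend only on L. Here a(u, u) = ∫(u')² + (3/4)·∫u².
Here 0 < c = 3/4 < 1. The condition a(u,u) ≥ α||u||_{H^1}² reads (1−α)∫(u')² ≥ (α−c)∫u². Any admissible α is ≤ 1 (rapidly oscillating u have ∫u²/∫(u')² → 0), and α = 1 would force 0 ≥ (1−c)∫u², impossible since c < 1; so 1−α > 0. By the sharp Poincaré inequality on H^1_0 of an interval of length L, ∫(u')² ≥ (π/L)²∫u² with equality for the first sine mode sin(π(x−x₀)/L) (x₀ the left endpoint), so the inequality holds for all u iff (1−α)(π/L)² ≥ α − c, i.e. α ≤ ((π/L)² + c)/((π/L)² + 1) = (1 + c(L/π)²)/(1 + (L/π)²). With (π/L)² = π^2/9 and c = 3/4, the largest admissible constant is α = ((π/L)² + c)/((π/L)² + 1).
Simplifying, α = (27/4 + π^2)/(9 + π^2).


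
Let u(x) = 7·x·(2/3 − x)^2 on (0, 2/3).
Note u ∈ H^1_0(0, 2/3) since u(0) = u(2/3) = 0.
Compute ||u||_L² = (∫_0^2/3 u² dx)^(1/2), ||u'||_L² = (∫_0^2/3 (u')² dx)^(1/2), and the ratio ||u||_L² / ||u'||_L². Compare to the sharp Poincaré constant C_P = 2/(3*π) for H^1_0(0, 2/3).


||u||_L² / ||u'||_L² = sqrt(14)/21 < C_P = 2/(3*π).

u(x) = 7·x·(2/3 − x)^2, so u'(x) = 21*x^2 - 56*x/3 + 28/9.
u(x) = 7·x·(2/3 − x)^2 vanishes at x = 0 and x = 2/3, so u ∈ H^1_0(0, 2/3). Differentiate via the product rule and integrate the resulting polynomials term by term.
  ∫_0^2/3 u² dx = ∫_0^2/3 (49*x^6 - 392*x^5/3 + 392*x^4/3 - 1568*x^3/27 + 784*x^2/81) dx. Term by term:
    ∫_0^2/3 49*x^6 dx = 896/2187;  ∫_0^2/3 -392*x^5/3 dx = -12544/6561;  ∫_0^2/3 392*x^4/3 dx = 12544/3645;
    ∫_0^2/3 -1568*x^3/27 dx = -6272/2187;  ∫_0^2/3 784*x^2/81 dx = 6272/6561.
  Sum: 896/2187 − 12544/6561 + 12544/3645 − 6272/2187 + 6272/6561 = 896/32805.
  ∫_0^2/3 (u')² dx = ∫_0^2/3 (441*x^4 - 784*x^3 + 4312*x^2/9 - 3136*x/27 + 784/81) dx. Term by term:
    ∫_0^2/3 441*x^4 dx = 1568/135;  ∫_0^2/3 -784*x^3 dx = -3136/81;  ∫_0^2/3 4312*x^2/9 dx = 34496/729;
    ∫_0^2/3 -3136*x/27 dx = -6272/243;  ∫_0^2/3 784/81 dx = 1568/243.
  Sum: 1568/135 − 3136/81 + 34496/729 − 6272/243 + 1568/243 = 3136/3645.
∫_0^2/3 u² dx = 896/32805, so ||u||_L² = 8*sqrt(70)/405.
∫_0^2/3 (u')² dx = 3136/3645, so ||u'||_L² = 56*sqrt(5)/135.
Ratio ||u||_L² / ||u'||_L² = sqrt(14)/21.
Sharp Poincaré constant on H^1_0(0, 2/3) is C_P = L/π = 2/(3*π), achieved by sin(3*π/2·x).
A polynomial bump cannot attain the sharp Poincaré constant (only the first sine eigenfunction does), so the ratio is strictly less than C_P, consistent with ||u||_L² ≤ C_P ||u'||_L².


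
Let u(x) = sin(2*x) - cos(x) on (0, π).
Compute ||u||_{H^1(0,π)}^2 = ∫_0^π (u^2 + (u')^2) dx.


||u||_{H^1(0,π)}^2 = -16/3 + 7*π/2

u'(x) = sin(x) + 2*cos(2*x).
Expand u² and (u')² and integrate term by term on (0, π), using: for integers n ≥ 1, ∫_0^π sin²(nx) dx = ∫_0^π cos²(nx) dx = π/2; for n ≠ n', ∫_0^π sin(nx)sin(n'x) dx = ∫_0^π cos(nx)cos(n'x) dx = 0; and by product-to-sum, ∫_0^π sin(nx)cos(n'x) dx = ½∫_0^π [sin((n+n')x) + sin((n−n')x)] dx, which is 0 when n+n' is even and 2n/(n²−n'²) when n+n' is odd (it need not vanish on (0, π)).
  u² squared terms: (-1)²·∫cos(x)² dx = 1·π/2 = π/2;  (1)²·∫sin(2x)² dx = 1·π/2 = π/2.
  u² cross terms: 2·(-1)·(1)·∫cos(x)·sin(2x) dx = -2·(4/3) = -8/3.
  So ∫_0^π u² dx = π/2 + π/2 − 8/3 = -8/3 + π.
  (u')² squared terms: (2)²·∫cos(2x)² dx = 4·π/2 = 2*π;  (1)²·∫sin(x)² dx = 1·π/2 = π/2.
  (u')² cross terms: 2·(2)·(1)·∫cos(2x)·sin(x) dx = 4·(-2/3) = -8/3.
  So ∫_0^π (u')² dx = 2*π + π/2 − 8/3 = -8/3 + 5*π/2.
||u||_{H^1}^2 = (-8/3 + π) + (-8/3 + 5*π/2) = -16/3 + 7*π/2.


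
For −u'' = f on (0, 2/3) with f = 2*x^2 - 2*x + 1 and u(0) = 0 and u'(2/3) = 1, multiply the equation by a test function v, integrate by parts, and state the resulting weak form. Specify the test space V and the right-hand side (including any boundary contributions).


V = {v ∈ H^1(0, 2/3) : v(0) = 0} (test functions vanish at x = 0 where u is specified); weak form: ∫_0^2/3 u'v' dx = ∫_0^2/3 (2*x^2 - 2*x + 1) v dx + v(2/3) for all v ∈ V.

Multiply both sides by a test function v and integrate from 0 to 2/3:
  ∫_0^2/3 −u''(x) v(x) dx = ∫_0^2/3 f(x) v(x) dx.
Integrate the LHS by parts once:
  ∫_0^2/3 −u'' v dx = −[u'(x) v(x)]_0^2/3 + ∫_0^2/3 u'(x) v'(x) dx.
Thus ∫_0^2/3 u'(x) v'(x) dx = ∫_0^2/3 f(x) v(x) dx + [u'(x) v(x)]_0^2/3.
Choose V so that boundary terms are either known or forced to vanish.
Mixed BC: u(0) = 0 (Dirichlet) and u'(2/3) = 1 (Neumann). Define V = {v ∈ H^1(0, 2/3) : v(0) = 0}. Then [u' v]_0^2/3 = u'(2/3)·v(2/3) − u'(0)·0 = v(2/3).
Weak formulation: find u (satisfying any essential BC) such that ∫_0^2/3 u'(x) v'(x) dx = ∫_0^2/3 f v dx + v(2/3) for all v ∈ V (Dirichlet at 0 absorbed into V; Neumann datum at x = 2/3 contributes the boundary term).
Substituting f(x) = 2*x^2 - 2*x + 1, the right-hand side is ∫_0^2/3 (2*x^2 - 2*x + 1) v dx + v(2/3).


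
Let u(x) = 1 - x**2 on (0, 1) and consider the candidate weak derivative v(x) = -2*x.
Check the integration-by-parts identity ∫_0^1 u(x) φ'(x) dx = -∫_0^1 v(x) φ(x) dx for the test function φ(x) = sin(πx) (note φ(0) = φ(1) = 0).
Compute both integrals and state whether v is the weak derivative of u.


LHS = 2/π, RHS = 2/π. Yes, v = u' weakly.

u(x) = 1 - x**2, classical derivative u'(x) = -2*x.
φ(x) = sin(πx), so φ'(x) = π*cos(π*x).
Note φ(0) = φ(1) = 0, so the boundary term u·φ vanishes.
LHS = ∫_0^1 u(x) φ'(x) dx = ∫_0^1 (-π*x^2*cos(π*x) + π*cos(π*x)) dx. Term by term:
  ∫_0^1 π*cos(π*x) dx = 0;  ∫_0^1 -π*x^2*cos(π*x) dx = 2/π.
Sum: 0 + 2/π = 2/π.
So LHS = 2/π.
∫_0^1 v(x) φ(x) dx = ∫_0^1 (-2*x*sin(π*x)) dx. Term by term:
  ∫_0^1 -2*x*sin(π*x) dx = -2/π.
So RHS = -∫_0^1 v(x) φ(x) dx = 2/π.
LHS = RHS, so the identity holds for this test φ.
Moreover u is smooth here and v(x) = u'(x) = -2*x pointwise, so the identity holds for every test function. Hence v is the weak derivative of u.


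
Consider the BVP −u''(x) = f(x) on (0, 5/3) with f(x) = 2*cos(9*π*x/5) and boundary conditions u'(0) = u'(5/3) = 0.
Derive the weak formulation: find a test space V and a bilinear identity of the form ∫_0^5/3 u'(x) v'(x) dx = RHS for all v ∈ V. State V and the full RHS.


V = H^1(0, 5/3) (no boundary constraint on v; u is determined up to an additive constant); weak form: ∫_0^5/3 u'v' dx = ∫_0^5/3 (2*cos(9*π*x/5)) v dx for all v ∈ V.

Multiply both sides by a test function v and integrate from 0 to 5/3:
  ∫_0^5/3 −u''(x) v(x) dx = ∫_0^5/3 f(x) v(x) dx.
Integrate the LHS by parts once:
  ∫_0^5/3 −u'' v dx = −[u'(x) v(x)]_0^5/3 + ∫_0^5/3 u'(x) v'(x) dx.
Thus ∫_0^5/3 u'(x) v'(x) dx = ∫_0^5/3 f(x) v(x) dx + [u'(x) v(x)]_0^5/3.
Choose V so that boundary terms are either known or forced to vanish.
u has homogeneous Neumann: u'(0) = u'(5/3) = 0. So [u' v]_0^5/3 = 0·v(5/3) − 0·v(0) = 0 for any v; take V = H^1(0, 5/3).
Weak formulation: find u (satisfying any essential BC) such that ∫_0^5/3 u'(x) v'(x) dx = ∫_0^5/3 f v dx for all v ∈ V (homogeneous Neumann, so boundary terms vanish).
Substituting f(x) = 2*cos(9*π*x/5), the right-hand side is ∫_0^5/3 (2*cos(9*π*x/5)) v dx.
Compatibility check (pure Neumann): taking v ≡ 1 ∈ V gives 0 = ∫_0^5/3 f dx + (0) − (0), i.e. ∫_0^5/3 f dx must equal u'(0) − u'(5/3) = 0. Indeed ∫_0^5/3 (2*cos(9*π*x/5)) dx = 0, so the data are compatible. The solution is then unique only up to an additive constant (fix it e.g. by requiring ∫_0^5/3 u dx = 0).


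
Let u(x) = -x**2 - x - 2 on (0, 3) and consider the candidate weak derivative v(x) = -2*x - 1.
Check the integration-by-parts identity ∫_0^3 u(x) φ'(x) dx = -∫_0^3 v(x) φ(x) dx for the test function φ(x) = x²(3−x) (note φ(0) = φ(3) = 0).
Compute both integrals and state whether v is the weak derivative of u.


LHS = 621/20, RHS = 621/20. Yes, v = u' weakly.

u(x) = -x**2 - x - 2, classical derivative u'(x) = -2*x - 1.
φ(x) = x²(3−x), so φ'(x) = 3*x*(2 - x).
Note φ(0) = φ(3) = 0, so the boundary term u·φ vanishes.
LHS = ∫_0^3 u(x) φ'(x) dx = ∫_0^3 (3*x^4 - 3*x^3 - 12*x) dx. Term by term:
  ∫_0^3 3*x^4 dx = 729/5;  ∫_0^3 -3*x^3 dx = -243/4;  ∫_0^3 -12*x dx = -54.
Sum: 729/5 − 243/4 − 54 = 621/20.
So LHS = 621/20.
∫_0^3 v(x) φ(x) dx = ∫_0^3 (2*x^4 - 5*x^3 - 3*x^2) dx. Term by term:
  ∫_0^3 2*x^4 dx = 486/5;  ∫_0^3 -5*x^3 dx = -405/4;  ∫_0^3 -3*x^2 dx = -27.
Sum: 486/5 − 405/4 − 27 = -621/20.
So RHS = -∫_0^3 v(x) φ(x) dx = 621/20.
LHS = RHS, so the identity holds for this test φ.
Moreover u is smooth here and v(x) = u'(x) = -2*x - 1 pointwise, so the identity holds for every test function. Hence v is the weak derivative of u.


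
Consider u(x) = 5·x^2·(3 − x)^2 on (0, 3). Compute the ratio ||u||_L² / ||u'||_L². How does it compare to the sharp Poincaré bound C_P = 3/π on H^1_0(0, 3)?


||u||_L² / ||u'||_L² = sqrt(3)/2 < C_P = 3/π.

u(x) = 5·x^2·(3 − x)^2, so u'(x) = 10*x*(x - 3)*(2*x - 3).
u(x) = 5·x^2·(3 − x)^2 vanishes at x = 0 and x = 3, so u ∈ H^1_0(0, 3). Differentiate via the product rule and integrate the resulting polynomials term by term.
  ∫_0^3 u² dx = ∫_0^3 (25*x^8 - 300*x^7 + 1350*x^6 - 2700*x^5 + 2025*x^4) dx. Term by term:
    ∫_0^3 25*x^8 dx = 54675;  ∫_0^3 -300*x^7 dx = -492075/2;  ∫_0^3 1350*x^6 dx = 2952450/7;
    ∫_0^3 -2700*x^5 dx = -328050;  ∫_0^3 2025*x^4 dx = 98415.
  Sum: 54675 − 492075/2 + 2952450/7 − 328050 + 98415 = 10935/14.
  ∫_0^3 (u')² dx = ∫_0^3 (400*x^6 - 3600*x^5 + 11700*x^4 - 16200*x^3 + 8100*x^2) dx. Term by term:
    ∫_0^3 400*x^6 dx = 874800/7;  ∫_0^3 -3600*x^5 dx = -437400;  ∫_0^3 11700*x^4 dx = 568620;
    ∫_0^3 -16200*x^3 dx = -328050;  ∫_0^3 8100*x^2 dx = 72900.
  Sum: 874800/7 − 437400 + 568620 − 328050 + 72900 = 7290/7.
∫_0^3 u² dx = 10935/14, so ||u||_L² = 27*sqrt(210)/14.
∫_0^3 (u')² dx = 7290/7, so ||u'||_L² = 27*sqrt(70)/7.
Ratio ||u||_L² / ||u'||_L² = sqrt(3)/2.
Sharp Poincaré constant on H^1_0(0, 3) is C_P = L/π = 3/π, achieved by sin(π/3·x).
A polynomial bump cannot attain the sharp Poincaré constant (only the first sine eigenfunction does), so the ratio is strictly less than C_P, consistent with ||u||_L² ≤ C_P ||u'||_L².


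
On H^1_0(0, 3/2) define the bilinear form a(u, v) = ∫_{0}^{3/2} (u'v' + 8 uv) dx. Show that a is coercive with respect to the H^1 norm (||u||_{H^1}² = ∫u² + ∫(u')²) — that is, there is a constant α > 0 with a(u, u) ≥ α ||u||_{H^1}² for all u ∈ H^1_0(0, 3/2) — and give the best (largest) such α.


α = 1

Coercivity of a(·,·) on H^1_0(0, 3/2) means a(u, u) ≥ α ||u||_{H^1}² for every u ∈ H^1_0.
The interval has length L = 3/2, and Poincaré/coercivity depend only on L. Here a(u, u) = ∫(u')² + (8)·∫u².
Here c = 8 ≥ 1, so a(u,u) = ∫(u')² + c∫u² ≥ ∫(u')² + ∫u² = ||u||_{H^1}², i.e. α = 1 works. No larger α is possible: a(u,u) ≥ α||u||_{H^1}² means (1−α)∫(u')² ≥ (α−c)∫u², and for the modes u_n = sin(nπ(x−x₀)/L) (x₀ the left endpoint) one has ∫u_n²/∫(u_n')² = (L/(nπ))² → 0, so a(u_n,u_n)/||u_n||_{H^1}² → 1. Hence the optimal constant is α = 1.
Therefore α = 1.


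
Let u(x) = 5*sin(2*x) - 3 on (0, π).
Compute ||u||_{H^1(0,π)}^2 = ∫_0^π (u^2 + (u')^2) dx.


||u||_{H^1(0,π)}^2 = 143*π/2

u'(x) = 10*cos(2*x).
Expand u² and (u')² and integrate term by term on (0, π), using: for integers n ≥ 1, ∫_0^π sin²(nx) dx = ∫_0^π cos²(nx) dx = π/2; for n ≠ n', ∫_0^π sin(nx)sin(n'x) dx = ∫_0^π cos(nx)cos(n'x) dx = 0; and by product-to-sum, ∫_0^π sin(nx)cos(n'x) dx = ½∫_0^π [sin((n+n')x) + sin((n−n')x)] dx, which is 0 when n+n' is even and 2n/(n²−n'²) when n+n' is odd (it need not vanish on (0, π)). For the constant mode: ∫_0^π 1 dx = π, ∫_0^π cos(nx) dx = 0, ∫_0^π sin(nx) dx = (1−(−1)^n)/n.
  u² squared terms: (-3)²·∫1 dx = 9·π = 9*π;  (5)²·∫sin(2x)² dx = 25·π/2 = 25*π/2.
  u² cross terms: 2·(-3)·(5)·∫1·sin(2x) dx = -30·(0) = 0.
  So ∫_0^π u² dx = 9*π + 25*π/2 + 0 = 43*π/2.
  (u')² squared terms: (10)²·∫cos(2x)² dx = 100·π/2 = 50*π.
  So ∫_0^π (u')² dx = 50*π.
||u||_{H^1}^2 = (43*π/2) + (50*π) = 143*π/2.
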